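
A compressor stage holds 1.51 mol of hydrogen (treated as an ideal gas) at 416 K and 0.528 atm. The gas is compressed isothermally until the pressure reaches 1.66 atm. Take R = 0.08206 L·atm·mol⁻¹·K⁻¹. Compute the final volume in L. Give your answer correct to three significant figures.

V₂ ≈ 31.1 L

From PV = nRT: V₁ = nRT₁/P₁ = 97.63 L.
Isothermal, so P V is constant: T₂ = T₁; V₂ = V₁·(P₁/P₂) = 31.05 L.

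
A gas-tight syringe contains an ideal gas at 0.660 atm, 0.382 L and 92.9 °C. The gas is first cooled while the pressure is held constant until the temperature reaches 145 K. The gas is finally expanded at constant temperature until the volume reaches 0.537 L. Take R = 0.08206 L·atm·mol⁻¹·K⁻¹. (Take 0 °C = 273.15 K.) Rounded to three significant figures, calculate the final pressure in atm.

P₃ ≈ 0.186 atm

Convert: T₁ = 366.0 K.
P constant ⇒ V ∝ T: P₂ = P₁; V₂ = V₁·(T₂/T₁) = 0.1513 L.
T constant ⇒ Boyle's law P V = const: T₃ = T₂; P₃ = P₂·(V₂/V₃) = 0.1860 atm.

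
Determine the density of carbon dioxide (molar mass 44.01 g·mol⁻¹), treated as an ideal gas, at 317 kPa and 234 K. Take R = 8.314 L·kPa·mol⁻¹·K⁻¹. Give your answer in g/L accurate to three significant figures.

ρ = PM/(RT) = (317 × 44.01) / (8.314 × 234.0)

ρ ≈ 7.17 g/L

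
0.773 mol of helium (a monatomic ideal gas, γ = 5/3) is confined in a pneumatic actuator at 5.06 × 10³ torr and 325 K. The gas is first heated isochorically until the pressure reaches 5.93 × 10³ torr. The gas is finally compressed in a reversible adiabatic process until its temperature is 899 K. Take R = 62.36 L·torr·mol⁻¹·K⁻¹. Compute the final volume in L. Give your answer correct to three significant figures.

V₃ ≈ 0.854 L

From PV = nRT: V₁ = nRT₁/P₁ = 3.096 L.
V constant ⇒ P ∝ T: V₂ = V₁; T₂ = T₁·(P₂/P₁) = 380.9 K.
Adiabatic (γ = 5/3), T V^(γ−1) and P V^γ constant: P₃ = P₂·(T₃/T₂)^(γ/(γ−1)) = 5.076e+04 torr; V₃ = V₂·(T₂/T₃)^(1/(γ−1)) = 0.8538 L.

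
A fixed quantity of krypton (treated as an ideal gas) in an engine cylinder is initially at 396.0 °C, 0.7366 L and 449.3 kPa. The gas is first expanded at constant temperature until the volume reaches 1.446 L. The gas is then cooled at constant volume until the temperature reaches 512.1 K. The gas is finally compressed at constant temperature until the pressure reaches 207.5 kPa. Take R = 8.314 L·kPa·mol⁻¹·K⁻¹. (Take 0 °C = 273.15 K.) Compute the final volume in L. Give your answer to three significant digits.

V₄ ≈ 1.22 L

Convert: T₁ = 669.1 K.
Isothermal, so P V is constant: T₂ = T₁; P₂ = P₁·(V₁/V₂) = 228.9 kPa.
Isochoric, so P/T is constant: V₃ = V₂; P₃ = P₂·(T₃/T₂) = 175.2 kPa.
T constant ⇒ Boyle's law P V = const: T₄ = T₃; V₄ = V₃·(P₃/P₄) = 1.221 L.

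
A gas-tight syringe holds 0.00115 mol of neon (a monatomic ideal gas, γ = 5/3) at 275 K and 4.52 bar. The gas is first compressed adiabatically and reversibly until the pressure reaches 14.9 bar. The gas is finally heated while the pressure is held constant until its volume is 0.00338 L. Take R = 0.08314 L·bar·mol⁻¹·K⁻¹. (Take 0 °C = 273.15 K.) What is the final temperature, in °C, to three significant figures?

From PV = nRT: V₁ = nRT₁/P₁ = 0.005817 L.
Reversible adiabatic, γ = 5/3: T₂ = T₁·(P₂/P₁)^((γ−1)/γ) = 443.2 K; V₂ = V₁·(P₁/P₂)^(1/γ) = 0.002844 L.
P constant ⇒ V ∝ T: P₃ = P₂; T₃ = T₂·(V₃/V₂) = 526.7 K.

T₃ ≈ 254 °C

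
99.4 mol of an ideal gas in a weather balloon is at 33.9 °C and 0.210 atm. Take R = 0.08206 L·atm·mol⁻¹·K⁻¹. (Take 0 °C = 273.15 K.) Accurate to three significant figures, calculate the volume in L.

V ≈ 1.19e+04 L

Convert: T = 307.05 K.
PV = nRT ⇒ V = nRT/P = (99.4 × 0.08206 × 307.05) / 0.210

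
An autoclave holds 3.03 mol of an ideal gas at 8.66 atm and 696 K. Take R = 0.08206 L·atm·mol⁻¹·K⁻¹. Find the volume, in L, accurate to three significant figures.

V ≈ 20.0 L

PV = nRT ⇒ V = nRT/P = (3.03 × 0.08206 × 696) / 8.66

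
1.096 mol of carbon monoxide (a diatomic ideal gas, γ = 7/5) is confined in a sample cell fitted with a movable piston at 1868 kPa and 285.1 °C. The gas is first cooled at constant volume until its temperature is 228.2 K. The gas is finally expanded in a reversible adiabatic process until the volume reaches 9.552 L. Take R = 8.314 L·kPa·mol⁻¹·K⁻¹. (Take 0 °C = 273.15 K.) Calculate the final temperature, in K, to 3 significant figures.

Convert: T₁ = 558.2 K.
From PV = nRT: V₁ = nRT₁/P₁ = 2.723 L.
V constant ⇒ P ∝ T: V₂ = V₁; P₂ = P₁·(T₂/T₁) = 763.6 kPa.
Reversible adiabatic, γ = 7/5: T₃ = T₂·(V₂/V₃)^(γ−1) = 138.1 K; P₃ = P₂·(V₂/V₃)^γ = 131.8 kPa.

T₃ ≈ 138 K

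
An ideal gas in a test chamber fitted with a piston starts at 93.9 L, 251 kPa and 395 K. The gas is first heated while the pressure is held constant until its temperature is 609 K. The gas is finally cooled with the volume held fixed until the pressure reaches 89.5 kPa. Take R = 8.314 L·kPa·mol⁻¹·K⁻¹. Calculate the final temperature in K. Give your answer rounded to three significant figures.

T₃ ≈ 217 K

P constant ⇒ V ∝ T: P₂ = P₁; V₂ = V₁·(T₂/T₁) = 144.8 L.
V constant ⇒ P ∝ T: V₃ = V₂; T₃ = T₂·(P₃/P₂) = 217.2 K.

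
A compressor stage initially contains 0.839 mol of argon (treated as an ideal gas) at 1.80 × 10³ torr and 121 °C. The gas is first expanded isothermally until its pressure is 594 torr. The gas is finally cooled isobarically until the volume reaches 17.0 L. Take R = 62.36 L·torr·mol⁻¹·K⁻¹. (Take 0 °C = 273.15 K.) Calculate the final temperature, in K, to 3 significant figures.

T₃ ≈ 193 K

Convert: T₁ = 394.1 K.
From PV = nRT: V₁ = nRT₁/P₁ = 11.46 L.
Isothermal, so P V is constant: T₂ = T₁; V₂ = V₁·(P₁/P₂) = 34.72 L.
Isobaric, so V/T is constant: P₃ = P₂; T₃ = T₂·(V₃/V₂) = 193.0 K.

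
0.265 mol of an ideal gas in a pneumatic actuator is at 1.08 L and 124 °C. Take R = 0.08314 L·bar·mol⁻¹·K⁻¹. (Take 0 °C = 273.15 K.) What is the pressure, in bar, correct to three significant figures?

Convert: T = 397.15 K.
PV = nRT ⇒ P = nRT/V = (0.265 × 0.08314 × 397.15) / 1.08

P ≈ 8.10 bar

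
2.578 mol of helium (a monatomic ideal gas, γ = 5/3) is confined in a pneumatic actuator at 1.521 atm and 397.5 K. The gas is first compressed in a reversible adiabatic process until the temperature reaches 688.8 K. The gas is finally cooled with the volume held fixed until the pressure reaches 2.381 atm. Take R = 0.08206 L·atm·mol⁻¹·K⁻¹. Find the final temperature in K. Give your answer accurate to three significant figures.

T₃ ≈ 273 K

From PV = nRT: V₁ = nRT₁/P₁ = 55.29 L.
Reversible adiabatic, γ = 5/3: P₂ = P₁·(T₂/T₁)^(γ/(γ−1)) = 6.012 atm; V₂ = V₁·(T₁/T₂)^(1/(γ−1)) = 24.24 L.
Isochoric, so P/T is constant: V₃ = V₂; T₃ = T₂·(P₃/P₂) = 272.8 K.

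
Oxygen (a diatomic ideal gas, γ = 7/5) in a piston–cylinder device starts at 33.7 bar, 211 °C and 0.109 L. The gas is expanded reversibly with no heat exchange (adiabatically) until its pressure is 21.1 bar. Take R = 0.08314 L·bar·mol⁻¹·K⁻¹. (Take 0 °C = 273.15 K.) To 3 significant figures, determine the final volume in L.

V₂ ≈ 0.152 L

Convert: T₁ = 484.1 K.
Adiabatic (γ = 7/5), T V^(γ−1) and P V^γ constant: T₂ = T₁·(P₂/P₁)^((γ−1)/γ) = 423.5 K; V₂ = V₁·(P₁/P₂)^(1/γ) = 0.1523 L.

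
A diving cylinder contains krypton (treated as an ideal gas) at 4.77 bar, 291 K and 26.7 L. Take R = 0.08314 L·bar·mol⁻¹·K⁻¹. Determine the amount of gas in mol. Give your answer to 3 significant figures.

n ≈ 5.26 mol

PV = nRT ⇒ n = PV/(RT) = (4.77 × 26.7) / (0.08314 × 291)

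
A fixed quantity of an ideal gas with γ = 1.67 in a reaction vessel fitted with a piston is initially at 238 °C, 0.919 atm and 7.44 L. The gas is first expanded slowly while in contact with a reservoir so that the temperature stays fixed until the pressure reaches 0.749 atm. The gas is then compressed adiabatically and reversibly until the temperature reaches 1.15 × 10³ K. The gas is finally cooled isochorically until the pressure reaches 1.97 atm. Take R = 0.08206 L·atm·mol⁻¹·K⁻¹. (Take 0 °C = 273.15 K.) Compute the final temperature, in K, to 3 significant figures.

T₄ ≈ 401 K

Convert: T₁ = 511.1 K.
T constant ⇒ Boyle's law P V = const: T₂ = T₁; V₂ = V₁·(P₁/P₂) = 9.129 L.
Adiabatic (γ = 1.67), T V^(γ−1) and P V^γ constant: P₃ = P₂·(T₃/T₂)^(γ/(γ−1)) = 5.652 atm; V₃ = V₂·(T₂/T₃)^(1/(γ−1)) = 2.722 L.
Isochoric, so P/T is constant: V₄ = V₃; T₄ = T₃·(P₄/P₃) = 400.8 K.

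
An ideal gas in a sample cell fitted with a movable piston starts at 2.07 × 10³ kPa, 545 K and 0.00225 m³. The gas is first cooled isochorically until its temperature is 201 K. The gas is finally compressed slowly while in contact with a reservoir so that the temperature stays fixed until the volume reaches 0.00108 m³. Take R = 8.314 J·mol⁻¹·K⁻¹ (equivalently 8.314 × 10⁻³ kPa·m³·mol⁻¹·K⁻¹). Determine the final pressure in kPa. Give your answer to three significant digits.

P₃ ≈ 1.59e+03 kPa

Isochoric, so P/T is constant: V₂ = V₁; P₂ = P₁·(T₂/T₁) = 763.4 kPa.
T constant ⇒ Boyle's law P V = const: T₃ = T₂; P₃ = P₂·(V₂/V₃) = 1590 kPa.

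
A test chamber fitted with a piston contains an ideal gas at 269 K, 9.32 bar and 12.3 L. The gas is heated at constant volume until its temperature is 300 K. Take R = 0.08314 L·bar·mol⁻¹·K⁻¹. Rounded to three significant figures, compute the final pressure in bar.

V constant ⇒ P ∝ T: V₂ = V₁; P₂ = P₁·(T₂/T₁) = 10.39 bar.

P₂ ≈ 10.4 bar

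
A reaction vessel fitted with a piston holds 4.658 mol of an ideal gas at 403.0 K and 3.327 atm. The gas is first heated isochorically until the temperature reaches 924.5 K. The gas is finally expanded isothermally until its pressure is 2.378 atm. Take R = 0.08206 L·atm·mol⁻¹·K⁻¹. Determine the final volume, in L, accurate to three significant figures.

V₃ ≈ 149 L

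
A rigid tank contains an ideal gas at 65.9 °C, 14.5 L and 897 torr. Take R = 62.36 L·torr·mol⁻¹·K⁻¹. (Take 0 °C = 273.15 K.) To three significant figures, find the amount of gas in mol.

n ≈ 0.615 mol

Convert: T = 339.05 K.
PV = nRT ⇒ n = PV/(RT) = (897 × 14.5) / (62.36 × 339.05)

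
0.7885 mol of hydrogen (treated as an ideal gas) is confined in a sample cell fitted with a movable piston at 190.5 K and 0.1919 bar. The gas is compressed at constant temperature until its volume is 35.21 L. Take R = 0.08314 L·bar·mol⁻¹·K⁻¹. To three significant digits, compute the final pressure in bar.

From PV = nRT: V₁ = nRT₁/P₁ = 65.08 L.
T constant ⇒ Boyle's law P V = const: T₂ = T₁; P₂ = P₁·(V₁/V₂) = 0.3547 bar.

P₂ ≈ 0.355 bar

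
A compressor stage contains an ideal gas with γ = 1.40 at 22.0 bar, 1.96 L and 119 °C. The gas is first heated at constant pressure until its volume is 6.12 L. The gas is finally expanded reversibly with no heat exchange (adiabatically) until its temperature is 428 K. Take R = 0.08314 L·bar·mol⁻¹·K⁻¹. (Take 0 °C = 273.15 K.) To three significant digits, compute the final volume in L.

V₃ ≈ 84.7 L

Convert: T₁ = 392.1 K.
Isobaric, so V/T is constant: P₂ = P₁; T₂ = T₁·(V₂/V₁) = 1224 K.
Adiabatic (γ = 1.40), T V^(γ−1) and P V^γ constant: P₃ = P₂·(T₃/T₂)^(γ/(γ−1)) = 0.5555 bar; V₃ = V₂·(T₂/T₃)^(1/(γ−1)) = 84.72 L.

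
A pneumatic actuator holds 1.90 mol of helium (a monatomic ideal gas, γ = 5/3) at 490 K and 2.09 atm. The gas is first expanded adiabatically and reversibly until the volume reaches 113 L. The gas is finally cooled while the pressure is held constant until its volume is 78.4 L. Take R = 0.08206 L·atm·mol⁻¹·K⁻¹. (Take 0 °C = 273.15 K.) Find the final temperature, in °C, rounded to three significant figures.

T₃ ≈ -113 °C

From PV = nRT: V₁ = nRT₁/P₁ = 36.55 L.
Adiabatic (γ = 5/3), T V^(γ−1) and P V^γ constant: T₂ = T₁·(V₁/V₂)^(γ−1) = 230.9 K; P₂ = P₁·(V₁/V₂)^γ = 0.3186 atm.
Isobaric, so V/T is constant: P₃ = P₂; T₃ = T₂·(V₃/V₂) = 160.2 K.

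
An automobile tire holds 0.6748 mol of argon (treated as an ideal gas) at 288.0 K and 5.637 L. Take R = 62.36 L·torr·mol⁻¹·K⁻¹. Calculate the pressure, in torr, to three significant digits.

PV = nRT ⇒ P = nRT/V = (0.6748 × 62.36 × 288.0) / 5.637

P ≈ 2.15e+03 torr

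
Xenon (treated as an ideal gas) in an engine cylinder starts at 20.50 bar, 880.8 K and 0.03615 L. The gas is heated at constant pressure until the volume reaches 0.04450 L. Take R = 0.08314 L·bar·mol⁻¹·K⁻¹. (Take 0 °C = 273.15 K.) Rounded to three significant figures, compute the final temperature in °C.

T₂ ≈ 811 °C

P constant ⇒ V ∝ T: P₂ = P₁; T₂ = T₁·(V₂/V₁) = 1084 K.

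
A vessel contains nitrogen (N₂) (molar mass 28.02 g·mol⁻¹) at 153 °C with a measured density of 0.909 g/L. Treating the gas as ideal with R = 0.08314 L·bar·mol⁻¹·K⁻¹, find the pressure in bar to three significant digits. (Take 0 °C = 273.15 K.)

P ≈ 1.15 bar

ρ = PM/(RT) ⇒ P = ρRT/M = (0.909 × 0.08314 × 426.1) / 28.02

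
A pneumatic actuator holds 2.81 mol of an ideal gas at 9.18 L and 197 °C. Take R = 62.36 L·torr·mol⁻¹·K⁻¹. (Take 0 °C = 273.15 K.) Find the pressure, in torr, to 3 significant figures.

Convert: T = 470.15 K.
PV = nRT ⇒ P = nRT/V = (2.81 × 62.36 × 470.15) / 9.18

P ≈ 8.97e+03 torr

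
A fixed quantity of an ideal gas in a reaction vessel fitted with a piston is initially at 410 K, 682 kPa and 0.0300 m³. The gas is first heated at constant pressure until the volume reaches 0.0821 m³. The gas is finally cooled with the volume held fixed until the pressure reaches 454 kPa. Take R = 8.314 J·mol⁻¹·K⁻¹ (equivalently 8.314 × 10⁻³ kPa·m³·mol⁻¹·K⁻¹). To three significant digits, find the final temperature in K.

Isobaric, so V/T is constant: P₂ = P₁; T₂ = T₁·(V₂/V₁) = 1122 K.
V constant ⇒ P ∝ T: V₃ = V₂; T₃ = T₂·(P₃/P₂) = 746.9 K.

T₃ ≈ 747 K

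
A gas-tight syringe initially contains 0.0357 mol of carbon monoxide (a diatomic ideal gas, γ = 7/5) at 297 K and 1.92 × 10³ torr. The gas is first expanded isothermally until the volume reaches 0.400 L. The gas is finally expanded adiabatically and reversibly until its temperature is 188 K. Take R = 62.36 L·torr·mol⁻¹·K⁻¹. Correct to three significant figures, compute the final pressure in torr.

P₃ ≈ 334 torr

From PV = nRT: V₁ = nRT₁/P₁ = 0.3444 L.
Isothermal, so P V is constant: T₂ = T₁; P₂ = P₁·(V₁/V₂) = 1653 torr.
Adiabatic (γ = 7/5), T V^(γ−1) and P V^γ constant: P₃ = P₂·(T₃/T₂)^(γ/(γ−1)) = 333.6 torr; V₃ = V₂·(T₂/T₃)^(1/(γ−1)) = 1.255 L.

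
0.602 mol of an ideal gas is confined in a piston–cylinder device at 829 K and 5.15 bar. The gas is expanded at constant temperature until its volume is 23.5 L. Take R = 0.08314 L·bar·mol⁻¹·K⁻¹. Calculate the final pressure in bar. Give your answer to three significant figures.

P₂ ≈ 1.77 bar

From PV = nRT: V₁ = nRT₁/P₁ = 8.057 L.
T constant ⇒ Boyle's law P V = const: T₂ = T₁; P₂ = P₁·(V₁/V₂) = 1.766 bar.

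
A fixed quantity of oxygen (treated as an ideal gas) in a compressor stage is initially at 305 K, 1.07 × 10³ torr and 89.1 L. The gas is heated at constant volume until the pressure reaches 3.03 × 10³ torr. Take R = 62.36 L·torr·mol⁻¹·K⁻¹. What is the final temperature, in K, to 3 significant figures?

T₂ ≈ 864 K

Isochoric, so P/T is constant: V₂ = V₁; T₂ = T₁·(P₂/P₁) = 863.7 K.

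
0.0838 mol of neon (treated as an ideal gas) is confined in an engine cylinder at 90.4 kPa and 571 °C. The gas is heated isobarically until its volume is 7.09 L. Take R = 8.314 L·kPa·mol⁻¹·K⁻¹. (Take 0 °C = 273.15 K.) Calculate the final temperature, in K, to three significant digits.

Convert: T₁ = 844.1 K.
From PV = nRT: V₁ = nRT₁/P₁ = 6.506 L.
P constant ⇒ V ∝ T: P₂ = P₁; T₂ = T₁·(V₂/V₁) = 919.9 K.

T₂ ≈ 920 K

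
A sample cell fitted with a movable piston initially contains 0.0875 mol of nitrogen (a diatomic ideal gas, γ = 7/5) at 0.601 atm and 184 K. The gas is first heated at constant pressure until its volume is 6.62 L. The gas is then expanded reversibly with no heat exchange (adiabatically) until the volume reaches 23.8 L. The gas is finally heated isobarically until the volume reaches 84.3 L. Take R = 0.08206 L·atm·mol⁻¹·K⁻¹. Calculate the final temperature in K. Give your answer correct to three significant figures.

T₄ ≈ 1.18e+03 K

From PV = nRT: V₁ = nRT₁/P₁ = 2.198 L.
P constant ⇒ V ∝ T: P₂ = P₁; T₂ = T₁·(V₂/V₁) = 554.1 K.
Reversible adiabatic, γ = 7/5: T₃ = T₂·(V₂/V₃)^(γ−1) = 332.1 K; P₃ = P₂·(V₂/V₃)^γ = 0.1002 atm.
P constant ⇒ V ∝ T: P₄ = P₃; T₄ = T₃·(V₄/V₃) = 1176 K.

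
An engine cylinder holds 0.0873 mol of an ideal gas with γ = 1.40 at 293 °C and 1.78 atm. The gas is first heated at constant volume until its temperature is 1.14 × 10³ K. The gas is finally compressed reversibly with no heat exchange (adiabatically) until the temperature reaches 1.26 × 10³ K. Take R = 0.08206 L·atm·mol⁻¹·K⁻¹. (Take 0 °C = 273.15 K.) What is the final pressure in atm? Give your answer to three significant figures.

Convert: T₁ = 566.1 K.
From PV = nRT: V₁ = nRT₁/P₁ = 2.279 L.
V constant ⇒ P ∝ T: V₂ = V₁; P₂ = P₁·(T₂/T₁) = 3.584 atm.
Reversible adiabatic, γ = 1.40: P₃ = P₂·(T₃/T₂)^(γ/(γ−1)) = 5.088 atm; V₃ = V₂·(T₂/T₃)^(1/(γ−1)) = 1.774 L.

P₃ ≈ 5.09 atm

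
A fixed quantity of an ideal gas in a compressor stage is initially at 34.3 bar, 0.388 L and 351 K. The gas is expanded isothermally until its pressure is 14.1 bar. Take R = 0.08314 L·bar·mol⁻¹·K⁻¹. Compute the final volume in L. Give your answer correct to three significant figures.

V₂ ≈ 0.944 L

T constant ⇒ Boyle's law P V = const: T₂ = T₁; V₂ = V₁·(P₁/P₂) = 0.9439 L.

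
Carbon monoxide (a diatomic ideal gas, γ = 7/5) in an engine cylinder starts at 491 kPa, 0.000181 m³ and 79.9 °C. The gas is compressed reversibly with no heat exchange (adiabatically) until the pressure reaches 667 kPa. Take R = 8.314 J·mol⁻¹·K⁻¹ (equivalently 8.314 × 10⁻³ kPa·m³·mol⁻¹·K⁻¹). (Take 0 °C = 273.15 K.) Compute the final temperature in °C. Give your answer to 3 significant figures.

Convert: T₁ = 353.0 K.
Adiabatic (γ = 7/5), T V^(γ−1) and P V^γ constant: T₂ = T₁·(P₂/P₁)^((γ−1)/γ) = 385.3 K; V₂ = V₁·(P₁/P₂)^(1/γ) = 0.0001454 m³.

T₂ ≈ 112 °C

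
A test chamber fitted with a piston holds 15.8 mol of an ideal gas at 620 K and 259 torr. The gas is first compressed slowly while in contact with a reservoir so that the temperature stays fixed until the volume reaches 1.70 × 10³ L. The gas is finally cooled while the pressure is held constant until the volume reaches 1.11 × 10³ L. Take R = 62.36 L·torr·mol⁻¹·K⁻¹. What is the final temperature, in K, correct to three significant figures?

From PV = nRT: V₁ = nRT₁/P₁ = 2359 L.
Isothermal, so P V is constant: T₂ = T₁; P₂ = P₁·(V₁/V₂) = 359.3 torr.
Isobaric, so V/T is constant: P₃ = P₂; T₃ = T₂·(V₃/V₂) = 404.8 K.

T₃ ≈ 405 K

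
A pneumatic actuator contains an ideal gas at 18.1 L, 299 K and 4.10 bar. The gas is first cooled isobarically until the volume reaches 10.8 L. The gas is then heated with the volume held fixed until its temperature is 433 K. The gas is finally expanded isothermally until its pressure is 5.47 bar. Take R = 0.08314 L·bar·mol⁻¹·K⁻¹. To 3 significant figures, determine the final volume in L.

P constant ⇒ V ∝ T: P₂ = P₁; T₂ = T₁·(V₂/V₁) = 178.4 K.
Isochoric, so P/T is constant: V₃ = V₂; P₃ = P₂·(T₃/T₂) = 9.951 bar.
Isothermal, so P V is constant: T₄ = T₃; V₄ = V₃·(P₃/P₄) = 19.65 L.

V₄ ≈ 19.6 L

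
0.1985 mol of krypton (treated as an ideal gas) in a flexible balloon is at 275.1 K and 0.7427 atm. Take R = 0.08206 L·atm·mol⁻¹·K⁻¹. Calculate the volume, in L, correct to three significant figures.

PV = nRT ⇒ V = nRT/P = (0.1985 × 0.08206 × 275.1) / 0.7427

V ≈ 6.03 L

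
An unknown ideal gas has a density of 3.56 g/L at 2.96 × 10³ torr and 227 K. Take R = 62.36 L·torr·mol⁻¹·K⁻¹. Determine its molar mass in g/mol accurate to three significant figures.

ρ = PM/(RT) ⇒ M = ρRT/P = (3.56 × 62.36 × 227.0) / 2.96e+03

M ≈ 17.0 g/mol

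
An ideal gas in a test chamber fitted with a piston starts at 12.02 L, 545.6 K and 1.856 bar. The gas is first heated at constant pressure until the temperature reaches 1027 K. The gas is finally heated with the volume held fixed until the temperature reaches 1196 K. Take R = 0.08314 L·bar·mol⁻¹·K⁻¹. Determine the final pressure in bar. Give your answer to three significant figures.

P₃ ≈ 2.16 bar

Isobaric, so V/T is constant: P₂ = P₁; V₂ = V₁·(T₂/T₁) = 22.63 L.
Isochoric, so P/T is constant: V₃ = V₂; P₃ = P₂·(T₃/T₂) = 2.161 bar.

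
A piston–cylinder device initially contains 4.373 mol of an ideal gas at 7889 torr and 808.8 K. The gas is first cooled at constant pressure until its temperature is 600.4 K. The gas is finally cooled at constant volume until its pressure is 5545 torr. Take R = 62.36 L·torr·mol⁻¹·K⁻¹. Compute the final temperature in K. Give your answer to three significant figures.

T₃ ≈ 422 K

From PV = nRT: V₁ = nRT₁/P₁ = 27.96 L.
P constant ⇒ V ∝ T: P₂ = P₁; V₂ = V₁·(T₂/T₁) = 20.75 L.
Isochoric, so P/T is constant: V₃ = V₂; T₃ = T₂·(P₃/P₂) = 422.0 K.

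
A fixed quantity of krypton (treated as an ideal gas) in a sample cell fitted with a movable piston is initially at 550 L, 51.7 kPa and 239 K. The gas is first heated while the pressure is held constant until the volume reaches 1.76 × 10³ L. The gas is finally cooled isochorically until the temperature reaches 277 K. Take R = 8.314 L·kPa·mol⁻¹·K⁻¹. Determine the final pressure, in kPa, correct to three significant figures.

P constant ⇒ V ∝ T: P₂ = P₁; T₂ = T₁·(V₂/V₁) = 764.8 K.
V constant ⇒ P ∝ T: V₃ = V₂; P₃ = P₂·(T₃/T₂) = 18.73 kPa.

P₃ ≈ 18.7 kPa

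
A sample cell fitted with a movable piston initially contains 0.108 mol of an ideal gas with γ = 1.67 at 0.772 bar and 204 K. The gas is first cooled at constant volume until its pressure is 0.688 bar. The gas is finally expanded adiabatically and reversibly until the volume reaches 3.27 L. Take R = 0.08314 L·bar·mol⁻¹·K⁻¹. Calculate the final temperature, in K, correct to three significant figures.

From PV = nRT: V₁ = nRT₁/P₁ = 2.373 L.
V constant ⇒ P ∝ T: V₂ = V₁; T₂ = T₁·(P₂/P₁) = 181.8 K.
Adiabatic (γ = 1.67), T V^(γ−1) and P V^γ constant: T₃ = T₂·(V₂/V₃)^(γ−1) = 146.6 K; P₃ = P₂·(V₂/V₃)^γ = 0.4027 bar.

T₃ ≈ 147 K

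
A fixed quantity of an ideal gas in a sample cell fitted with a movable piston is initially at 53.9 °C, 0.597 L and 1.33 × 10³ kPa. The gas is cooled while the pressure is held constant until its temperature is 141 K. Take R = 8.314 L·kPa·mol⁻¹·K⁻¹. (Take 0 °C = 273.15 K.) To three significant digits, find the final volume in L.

V₂ ≈ 0.257 L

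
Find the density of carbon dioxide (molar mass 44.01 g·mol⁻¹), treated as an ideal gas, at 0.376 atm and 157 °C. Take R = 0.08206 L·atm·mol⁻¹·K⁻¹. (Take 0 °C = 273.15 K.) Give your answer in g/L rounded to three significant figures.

ρ ≈ 0.469 g/L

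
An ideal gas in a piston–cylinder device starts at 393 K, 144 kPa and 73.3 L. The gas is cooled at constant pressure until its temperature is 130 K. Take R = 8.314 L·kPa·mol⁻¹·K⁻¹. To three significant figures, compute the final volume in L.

P constant ⇒ V ∝ T: P₂ = P₁; V₂ = V₁·(T₂/T₁) = 24.25 L.

V₂ ≈ 24.2 L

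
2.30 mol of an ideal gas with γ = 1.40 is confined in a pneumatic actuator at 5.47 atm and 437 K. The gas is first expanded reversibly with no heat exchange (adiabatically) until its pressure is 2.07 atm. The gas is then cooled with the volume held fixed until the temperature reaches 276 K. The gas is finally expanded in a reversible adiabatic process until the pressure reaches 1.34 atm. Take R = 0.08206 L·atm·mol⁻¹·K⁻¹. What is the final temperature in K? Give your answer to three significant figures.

T₄ ≈ 257 K

From PV = nRT: V₁ = nRT₁/P₁ = 15.08 L.
Reversible adiabatic, γ = 1.40: T₂ = T₁·(P₂/P₁)^((γ−1)/γ) = 331.1 K; V₂ = V₁·(P₁/P₂)^(1/γ) = 30.19 L.
V constant ⇒ P ∝ T: V₃ = V₂; P₃ = P₂·(T₃/T₂) = 1.726 atm.
Reversible adiabatic, γ = 1.40: T₄ = T₃·(P₄/P₃)^((γ−1)/γ) = 256.8 K; V₄ = V₃·(P₃/P₄)^(1/γ) = 36.16 L.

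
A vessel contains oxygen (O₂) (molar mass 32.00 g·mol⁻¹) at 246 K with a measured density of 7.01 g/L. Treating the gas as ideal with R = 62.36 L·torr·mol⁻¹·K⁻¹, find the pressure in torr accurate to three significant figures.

ρ = PM/(RT) ⇒ P = ρRT/M = (7.01 × 62.36 × 246.0) / 32.00

P ≈ 3.36e+03 torr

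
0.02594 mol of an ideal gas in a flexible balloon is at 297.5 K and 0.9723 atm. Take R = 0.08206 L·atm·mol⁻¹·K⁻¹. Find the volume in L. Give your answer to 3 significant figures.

PV = nRT ⇒ V = nRT/P = (0.02594 × 0.08206 × 297.5) / 0.9723

V ≈ 0.651 L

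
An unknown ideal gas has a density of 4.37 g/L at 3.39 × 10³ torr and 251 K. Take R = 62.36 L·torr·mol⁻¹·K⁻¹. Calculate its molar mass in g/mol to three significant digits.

M ≈ 20.2 g/mol

ρ = PM/(RT) ⇒ M = ρRT/P = (4.37 × 62.36 × 251.0) / 3.39e+03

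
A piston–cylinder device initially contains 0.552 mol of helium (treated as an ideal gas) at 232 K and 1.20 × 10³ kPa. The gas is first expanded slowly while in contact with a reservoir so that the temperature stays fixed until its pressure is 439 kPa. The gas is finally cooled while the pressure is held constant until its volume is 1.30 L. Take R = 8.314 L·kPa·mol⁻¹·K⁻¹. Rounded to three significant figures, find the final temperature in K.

From PV = nRT: V₁ = nRT₁/P₁ = 0.8873 L.
T constant ⇒ Boyle's law P V = const: T₂ = T₁; V₂ = V₁·(P₁/P₂) = 2.425 L.
Isobaric, so V/T is constant: P₃ = P₂; T₃ = T₂·(V₃/V₂) = 124.4 K.

T₃ ≈ 124 K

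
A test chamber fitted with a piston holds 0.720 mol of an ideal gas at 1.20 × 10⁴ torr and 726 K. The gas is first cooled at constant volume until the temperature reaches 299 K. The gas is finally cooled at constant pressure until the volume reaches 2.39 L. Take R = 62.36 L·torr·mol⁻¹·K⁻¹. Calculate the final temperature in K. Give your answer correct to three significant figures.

From PV = nRT: V₁ = nRT₁/P₁ = 2.716 L.
V constant ⇒ P ∝ T: V₂ = V₁; P₂ = P₁·(T₂/T₁) = 4942 torr.
P constant ⇒ V ∝ T: P₃ = P₂; T₃ = T₂·(V₃/V₂) = 263.1 K.

T₃ ≈ 263 K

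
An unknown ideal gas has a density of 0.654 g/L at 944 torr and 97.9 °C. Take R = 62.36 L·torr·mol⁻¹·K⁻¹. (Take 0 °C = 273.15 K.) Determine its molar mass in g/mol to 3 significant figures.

ρ = PM/(RT) ⇒ M = ρRT/P = (0.654 × 62.36 × 371.0) / 944

M ≈ 16.0 g/mol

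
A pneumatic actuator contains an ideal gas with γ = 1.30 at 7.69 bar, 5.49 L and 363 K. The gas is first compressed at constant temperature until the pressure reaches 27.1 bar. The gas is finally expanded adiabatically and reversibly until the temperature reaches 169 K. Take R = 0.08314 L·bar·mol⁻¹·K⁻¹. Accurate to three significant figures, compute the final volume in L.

Isothermal, so P V is constant: T₂ = T₁; V₂ = V₁·(P₁/P₂) = 1.558 L.
Reversible adiabatic, γ = 1.30: P₃ = P₂·(T₃/T₂)^(γ/(γ−1)) = 0.9868 bar; V₃ = V₂·(T₂/T₃)^(1/(γ−1)) = 19.92 L.

V₃ ≈ 19.9 L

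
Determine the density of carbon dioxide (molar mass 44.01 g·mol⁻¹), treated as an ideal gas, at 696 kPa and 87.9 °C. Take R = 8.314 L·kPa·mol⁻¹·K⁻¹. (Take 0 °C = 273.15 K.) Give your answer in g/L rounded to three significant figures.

ρ = PM/(RT) = (696 × 44.01) / (8.314 × 361.0)

ρ ≈ 10.2 g/L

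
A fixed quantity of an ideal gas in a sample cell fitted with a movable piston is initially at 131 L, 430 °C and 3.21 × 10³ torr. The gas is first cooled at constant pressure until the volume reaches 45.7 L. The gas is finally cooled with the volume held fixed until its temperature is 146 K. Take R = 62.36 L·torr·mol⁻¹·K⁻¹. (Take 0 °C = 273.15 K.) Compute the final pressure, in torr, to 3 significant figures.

P₃ ≈ 1.91e+03 torr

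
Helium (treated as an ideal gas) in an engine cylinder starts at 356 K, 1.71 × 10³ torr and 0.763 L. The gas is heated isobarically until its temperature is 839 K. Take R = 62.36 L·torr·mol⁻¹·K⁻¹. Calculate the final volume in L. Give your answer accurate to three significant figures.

V₂ ≈ 1.80 L

P constant ⇒ V ∝ T: P₂ = P₁; V₂ = V₁·(T₂/T₁) = 1.798 L.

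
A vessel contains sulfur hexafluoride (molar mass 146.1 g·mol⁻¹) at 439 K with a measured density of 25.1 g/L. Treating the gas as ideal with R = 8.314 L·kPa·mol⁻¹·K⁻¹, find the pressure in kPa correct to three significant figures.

P ≈ 627 kPa

ρ = PM/(RT) ⇒ P = ρRT/M = (25.1 × 8.314 × 439.0) / 146.1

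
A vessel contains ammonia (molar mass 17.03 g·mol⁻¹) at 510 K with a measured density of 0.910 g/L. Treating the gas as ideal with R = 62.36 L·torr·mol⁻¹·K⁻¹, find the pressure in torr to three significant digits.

ρ = PM/(RT) ⇒ P = ρRT/M = (0.910 × 62.36 × 510.0) / 17.03

P ≈ 1.70e+03 torr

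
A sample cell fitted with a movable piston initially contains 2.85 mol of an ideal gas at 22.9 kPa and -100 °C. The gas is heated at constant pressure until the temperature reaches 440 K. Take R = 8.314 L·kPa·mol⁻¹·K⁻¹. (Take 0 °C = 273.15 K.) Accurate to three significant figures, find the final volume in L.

V₂ ≈ 455 L

Convert: T₁ = 173.1 K.
From PV = nRT: V₁ = nRT₁/P₁ = 179.2 L.
P constant ⇒ V ∝ T: P₂ = P₁; V₂ = V₁·(T₂/T₁) = 455.3 L.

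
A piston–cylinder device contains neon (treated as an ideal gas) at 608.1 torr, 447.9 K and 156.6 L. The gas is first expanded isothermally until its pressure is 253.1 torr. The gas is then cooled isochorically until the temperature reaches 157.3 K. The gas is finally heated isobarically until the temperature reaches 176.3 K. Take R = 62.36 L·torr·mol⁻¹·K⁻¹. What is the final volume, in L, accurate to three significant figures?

T constant ⇒ Boyle's law P V = const: T₂ = T₁; V₂ = V₁·(P₁/P₂) = 376.2 L.
V constant ⇒ P ∝ T: V₃ = V₂; P₃ = P₂·(T₃/T₂) = 88.89 torr.
P constant ⇒ V ∝ T: P₄ = P₃; V₄ = V₃·(T₄/T₃) = 421.7 L.

V₄ ≈ 422 L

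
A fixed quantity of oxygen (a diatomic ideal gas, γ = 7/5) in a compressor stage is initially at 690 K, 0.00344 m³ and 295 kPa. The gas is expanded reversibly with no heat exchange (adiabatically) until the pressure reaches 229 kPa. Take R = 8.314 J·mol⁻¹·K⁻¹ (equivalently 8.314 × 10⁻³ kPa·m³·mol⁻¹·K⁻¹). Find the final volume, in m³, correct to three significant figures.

V₂ ≈ 0.00412 m³

Adiabatic (γ = 7/5), T V^(γ−1) and P V^γ constant: T₂ = T₁·(P₂/P₁)^((γ−1)/γ) = 641.8 K; V₂ = V₁·(P₁/P₂)^(1/γ) = 0.004122 m³.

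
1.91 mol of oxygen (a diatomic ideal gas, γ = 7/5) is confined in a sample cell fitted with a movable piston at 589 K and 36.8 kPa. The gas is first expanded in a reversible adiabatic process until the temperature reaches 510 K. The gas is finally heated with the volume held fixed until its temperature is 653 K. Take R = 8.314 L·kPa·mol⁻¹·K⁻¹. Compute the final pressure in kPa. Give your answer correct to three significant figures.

P₃ ≈ 28.5 kPa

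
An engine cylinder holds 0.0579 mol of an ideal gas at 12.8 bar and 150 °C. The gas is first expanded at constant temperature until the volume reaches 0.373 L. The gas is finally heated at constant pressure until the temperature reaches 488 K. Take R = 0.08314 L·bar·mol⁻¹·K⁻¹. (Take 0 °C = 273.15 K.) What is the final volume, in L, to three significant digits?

Convert: T₁ = 423.1 K.
From PV = nRT: V₁ = nRT₁/P₁ = 0.1591 L.
Isothermal, so P V is constant: T₂ = T₁; P₂ = P₁·(V₁/V₂) = 5.461 bar.
Isobaric, so V/T is constant: P₃ = P₂; V₃ = V₂·(T₃/T₂) = 0.4302 L.

V₃ ≈ 0.430 L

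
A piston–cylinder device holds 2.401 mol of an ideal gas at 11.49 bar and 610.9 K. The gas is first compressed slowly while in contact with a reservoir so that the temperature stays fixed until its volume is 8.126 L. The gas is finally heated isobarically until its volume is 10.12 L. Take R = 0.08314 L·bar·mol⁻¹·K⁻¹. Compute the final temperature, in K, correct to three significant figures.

From PV = nRT: V₁ = nRT₁/P₁ = 10.61 L.
Isothermal, so P V is constant: T₂ = T₁; P₂ = P₁·(V₁/V₂) = 15.01 bar.
Isobaric, so V/T is constant: P₃ = P₂; T₃ = T₂·(V₃/V₂) = 760.8 K.

T₃ ≈ 761 K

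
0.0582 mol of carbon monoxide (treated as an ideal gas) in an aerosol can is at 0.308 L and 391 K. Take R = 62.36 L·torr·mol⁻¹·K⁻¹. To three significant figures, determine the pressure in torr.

PV = nRT ⇒ P = nRT/V = (0.0582 × 62.36 × 391) / 0.308

P ≈ 4.61e+03 torr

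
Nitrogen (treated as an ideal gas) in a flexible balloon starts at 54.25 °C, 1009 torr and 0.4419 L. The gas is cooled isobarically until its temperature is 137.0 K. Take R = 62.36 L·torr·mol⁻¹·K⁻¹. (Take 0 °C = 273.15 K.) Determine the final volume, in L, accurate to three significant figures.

V₂ ≈ 0.185 L

Convert: T₁ = 327.4 K.
Isobaric, so V/T is constant: P₂ = P₁; V₂ = V₁·(T₂/T₁) = 0.1849 L.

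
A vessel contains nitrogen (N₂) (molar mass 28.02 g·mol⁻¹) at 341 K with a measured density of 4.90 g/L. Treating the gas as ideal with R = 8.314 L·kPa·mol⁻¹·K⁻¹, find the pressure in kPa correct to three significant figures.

P ≈ 496 kPa

ρ = PM/(RT) ⇒ P = ρRT/M = (4.90 × 8.314 × 341.0) / 28.02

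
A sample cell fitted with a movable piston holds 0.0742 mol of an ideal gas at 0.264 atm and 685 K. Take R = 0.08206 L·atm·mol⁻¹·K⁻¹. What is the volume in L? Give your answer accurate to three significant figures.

PV = nRT ⇒ V = nRT/P = (0.0742 × 0.08206 × 685) / 0.264

V ≈ 15.8 L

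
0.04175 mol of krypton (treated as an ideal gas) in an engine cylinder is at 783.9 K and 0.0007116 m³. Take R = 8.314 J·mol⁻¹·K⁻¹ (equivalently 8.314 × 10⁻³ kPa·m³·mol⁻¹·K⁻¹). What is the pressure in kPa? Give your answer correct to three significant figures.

P ≈ 382 kPa

PV = nRT ⇒ P = nRT/V = (0.04175 × 8.314 × 10⁻³ × 783.9) / 0.0007116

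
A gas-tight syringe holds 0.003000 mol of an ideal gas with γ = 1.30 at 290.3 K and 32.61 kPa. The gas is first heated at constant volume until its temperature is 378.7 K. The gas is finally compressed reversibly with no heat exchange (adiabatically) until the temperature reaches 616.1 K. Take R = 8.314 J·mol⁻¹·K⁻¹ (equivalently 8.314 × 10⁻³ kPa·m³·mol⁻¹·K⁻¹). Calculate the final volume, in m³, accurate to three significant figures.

V₃ ≈ 4.38e-05 m³

From PV = nRT: V₁ = nRT₁/P₁ = 0.0002220 m³.
Isochoric, so P/T is constant: V₂ = V₁; P₂ = P₁·(T₂/T₁) = 42.54 kPa.
Adiabatic (γ = 1.30), T V^(γ−1) and P V^γ constant: P₃ = P₂·(T₃/T₂)^(γ/(γ−1)) = 350.5 kPa; V₃ = V₂·(T₂/T₃)^(1/(γ−1)) = 4.384e-05 m³.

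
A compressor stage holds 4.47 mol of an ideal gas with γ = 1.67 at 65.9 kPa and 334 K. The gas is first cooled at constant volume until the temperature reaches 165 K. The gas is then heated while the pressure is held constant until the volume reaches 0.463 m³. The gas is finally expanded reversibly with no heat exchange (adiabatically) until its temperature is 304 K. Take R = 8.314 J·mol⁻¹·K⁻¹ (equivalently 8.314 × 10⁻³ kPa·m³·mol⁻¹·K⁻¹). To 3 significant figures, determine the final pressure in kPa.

From PV = nRT: V₁ = nRT₁/P₁ = 0.1884 m³.
Isochoric, so P/T is constant: V₂ = V₁; P₂ = P₁·(T₂/T₁) = 32.56 kPa.
P constant ⇒ V ∝ T: P₃ = P₂; T₃ = T₂·(V₃/V₂) = 405.6 K.
Reversible adiabatic, γ = 1.67: P₄ = P₃·(T₄/T₃)^(γ/(γ−1)) = 15.87 kPa; V₄ = V₃·(T₃/T₄)^(1/(γ−1)) = 0.7120 m³.

P₄ ≈ 15.9 kPa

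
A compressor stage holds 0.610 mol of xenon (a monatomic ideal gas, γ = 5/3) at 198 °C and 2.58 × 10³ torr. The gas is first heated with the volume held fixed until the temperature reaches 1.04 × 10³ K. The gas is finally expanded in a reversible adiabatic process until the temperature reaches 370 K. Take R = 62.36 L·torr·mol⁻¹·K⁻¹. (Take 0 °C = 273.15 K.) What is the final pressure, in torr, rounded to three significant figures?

P₃ ≈ 430 torr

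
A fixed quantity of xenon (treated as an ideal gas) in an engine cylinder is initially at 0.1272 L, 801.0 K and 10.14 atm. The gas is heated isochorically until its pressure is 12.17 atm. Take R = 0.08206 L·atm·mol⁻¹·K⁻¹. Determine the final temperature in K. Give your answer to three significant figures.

T₂ ≈ 961 K

Isochoric, so P/T is constant: V₂ = V₁; T₂ = T₁·(P₂/P₁) = 961.4 K.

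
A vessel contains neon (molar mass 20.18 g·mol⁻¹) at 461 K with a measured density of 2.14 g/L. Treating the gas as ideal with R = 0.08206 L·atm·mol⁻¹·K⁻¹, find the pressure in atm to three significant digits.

P ≈ 4.01 atm

ρ = PM/(RT) ⇒ P = ρRT/M = (2.14 × 0.08206 × 461.0) / 20.18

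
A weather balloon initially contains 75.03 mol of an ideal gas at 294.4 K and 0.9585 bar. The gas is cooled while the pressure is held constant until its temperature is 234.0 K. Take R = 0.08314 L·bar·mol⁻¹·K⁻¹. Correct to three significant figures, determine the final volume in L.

V₂ ≈ 1.52e+03 L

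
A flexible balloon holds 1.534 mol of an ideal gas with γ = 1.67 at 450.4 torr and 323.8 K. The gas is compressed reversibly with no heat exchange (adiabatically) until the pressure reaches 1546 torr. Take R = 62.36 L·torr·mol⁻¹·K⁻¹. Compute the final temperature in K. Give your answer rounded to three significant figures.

T₂ ≈ 531 K

From PV = nRT: V₁ = nRT₁/P₁ = 68.77 L.
Adiabatic (γ = 1.67), T V^(γ−1) and P V^γ constant: T₂ = T₁·(P₂/P₁)^((γ−1)/γ) = 531.1 K; V₂ = V₁·(P₁/P₂)^(1/γ) = 32.86 L.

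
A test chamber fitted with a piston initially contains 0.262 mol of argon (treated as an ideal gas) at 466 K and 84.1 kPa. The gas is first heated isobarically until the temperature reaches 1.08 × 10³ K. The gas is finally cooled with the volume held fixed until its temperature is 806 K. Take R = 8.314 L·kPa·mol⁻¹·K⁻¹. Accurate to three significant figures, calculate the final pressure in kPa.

P₃ ≈ 62.8 kPa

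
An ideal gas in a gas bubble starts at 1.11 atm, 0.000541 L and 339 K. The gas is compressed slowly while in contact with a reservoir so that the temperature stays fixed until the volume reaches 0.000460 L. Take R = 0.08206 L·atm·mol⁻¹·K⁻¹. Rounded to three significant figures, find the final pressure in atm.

P₂ ≈ 1.31 atm

Isothermal, so P V is constant: T₂ = T₁; P₂ = P₁·(V₁/V₂) = 1.305 atm.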